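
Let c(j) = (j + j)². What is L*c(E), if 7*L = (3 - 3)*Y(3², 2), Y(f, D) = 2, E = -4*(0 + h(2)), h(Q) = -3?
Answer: 0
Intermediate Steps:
E = 12 (E = -4*(0 - 3) = -4*(-3) = 12)
L = 0 (L = ((3 - 3)*2)/7 = (0*2)/7 = (⅐)*0 = 0)
c(j) = 4*j² (c(j) = (2*j)² = 4*j²)
L*c(E) = 0*(4*12²) = 0*(4*144) = 0*576 = 0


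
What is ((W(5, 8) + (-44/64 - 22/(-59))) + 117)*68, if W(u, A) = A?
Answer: 2000951/236 ≈ 8478.6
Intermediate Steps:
((W(5, 8) + (-44/64 - 22/(-59))) + 117)*68 = ((8 + (-44/64 - 22/(-59))) + 117)*68 = ((8 + (-44*1/64 - 22*(-1/59))) + 117)*68 = ((8 + (-11/16 + 22/59)) + 117)*68 = ((8 - 297/944) + 117)*68 = (7255/944 + 117)*68 = (117703/944)*68 = 2000951/236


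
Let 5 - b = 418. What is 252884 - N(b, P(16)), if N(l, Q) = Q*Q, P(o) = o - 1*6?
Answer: 252784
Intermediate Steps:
b = -413 (b = 5 - 1*418 = 5 - 418 = -413)
P(o) = -6 + o (P(o) = o - 6 = -6 + o)
N(l, Q) = Q**2
252884 - N(b, P(16)) = 252884 - (-6 + 16)**2 = 252884 - 1*10**2 = 252884 - 1*100 = 252884 - 100 = 252784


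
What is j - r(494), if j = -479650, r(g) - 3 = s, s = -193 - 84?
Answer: -479376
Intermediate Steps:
s = -277
r(g) = -274 (r(g) = 3 - 277 = -274)
j - r(494) = -479650 - 1*(-274) = -479650 + 274 = -479376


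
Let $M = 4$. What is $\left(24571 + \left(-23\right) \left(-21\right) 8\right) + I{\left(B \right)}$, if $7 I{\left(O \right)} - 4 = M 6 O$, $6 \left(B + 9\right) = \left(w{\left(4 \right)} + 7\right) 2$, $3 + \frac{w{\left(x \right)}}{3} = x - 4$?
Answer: $\frac{198817}{7} \approx 28402.0$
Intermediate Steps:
$w{\left(x \right)} = -21 + 3 x$ ($w{\left(x \right)} = -9 + 3 \left(x - 4\right) = -9 + 3 \left(-4 + x\right) = -9 + \left(-12 + 3 x\right) = -21 + 3 x$)
$B = - \frac{29}{3}$ ($B = -9 + \frac{\left(\left(-21 + 3 \cdot 4\right) + 7\right) 2}{6} = -9 + \frac{\left(\left(-21 + 12\right) + 7\right) 2}{6} = -9 + \frac{\left(-9 + 7\right) 2}{6} = -9 + \frac{\left(-2\right) 2}{6} = -9 + \frac{1}{6} \left(-4\right) = -9 - \frac{2}{3} = - \frac{29}{3} \approx -9.6667$)
$I{\left(O \right)} = \frac{4}{7} + \frac{24 O}{7}$ ($I{\left(O \right)} = \frac{4}{7} + \frac{4 \cdot 6 O}{7} = \frac{4}{7} + \frac{24 O}{7}$)
$\left(24571 + \left(-23\right) \left(-21\right) 8\right) + I{\left(B \right)} = \left(24571 + \left(-23\right) \left(-21\right) 8\right) + \left(\frac{4}{7} + \frac{24}{7} \left(- \frac{29}{3}\right)\right) = \left(24571 + 483 \cdot 8\right) + \left(\frac{4}{7} - \frac{232}{7}\right) = \left(24571 + 3864\right) - \frac{228}{7} = 28435 - \frac{228}{7} = \frac{198817}{7}$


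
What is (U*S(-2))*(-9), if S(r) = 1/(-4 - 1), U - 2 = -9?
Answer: -63/5 ≈ -12.600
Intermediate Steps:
U = -7 (U = 2 - 9 = -7)
S(r) = -⅕ (S(r) = 1/(-5) = -⅕)
(U*S(-2))*(-9) = -7*(-⅕)*(-9) = (7/5)*(-9) = -63/5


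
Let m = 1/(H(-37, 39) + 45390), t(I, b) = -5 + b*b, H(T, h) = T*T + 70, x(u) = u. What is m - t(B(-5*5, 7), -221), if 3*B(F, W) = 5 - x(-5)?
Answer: -2286941043/46829 ≈ -48836.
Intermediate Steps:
B(F, W) = 10/3 (B(F, W) = (5 - 1*(-5))/3 = (5 + 5)/3 = (1/3)*10 = 10/3)
H(T, h) = 70 + T**2 (H(T, h) = T**2 + 70 = 70 + T**2)
t(I, b) = -5 + b**2
m = 1/46829 (m = 1/((70 + (-37)**2) + 45390) = 1/((70 + 1369) + 45390) = 1/(1439 + 45390) = 1/46829 ≈ 2.1354e-5)
m - t(B(-5*5, 7), -221) = 1/46829 - (-5 + (-221)**2) = 1/46829 - (-5 + 48841) = 1/46829 - 1*48836 = 1/46829 - 48836 = -2286941043/46829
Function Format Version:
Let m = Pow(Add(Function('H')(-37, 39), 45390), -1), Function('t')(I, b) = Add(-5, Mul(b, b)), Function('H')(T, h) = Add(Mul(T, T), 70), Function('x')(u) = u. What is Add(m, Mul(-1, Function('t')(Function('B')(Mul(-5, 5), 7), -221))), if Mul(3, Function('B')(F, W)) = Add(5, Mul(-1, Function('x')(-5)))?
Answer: Rational(-2286941043, 46829) ≈ -48836.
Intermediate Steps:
Function('B')(F, W) = Rational(10, 3) (Function('B')(F, W) = Mul(Rational(1, 3), Add(5, Mul(-1, -5))) = Mul(Rational(1, 3), Add(5, 5)) = Mul(Rational(1, 3), 10) = Rational(10, 3))
Function('H')(T, h) = Add(70, Pow(T, 2)) (Function('H')(T, h) = Add(Pow(T, 2), 70) = Add(70, Pow(T, 2)))
Function('t')(I, b) = Add(-5, Pow(b, 2))
m = Rational(1, 46829) (m = Pow(Add(Add(70, Pow(-37, 2)), 45390), -1) = Pow(Add(Add(70, 1369), 45390), -1) = Pow(Add(1439, 45390), -1) = Pow(46829, -1) = Rational(1, 46829) ≈ 2.1354e-5)
Add(m, Mul(-1, Function('t')(Function('B')(Mul(-5, 5), 7), -221))) = Add(Rational(1, 46829), Mul(-1, Add(-5, Pow(-221, 2)))) = Add(Rational(1, 46829), Mul(-1, Add(-5, 48841))) = Add(Rational(1, 46829), Mul(-1, 48836)) = Add(Rational(1, 46829), -48836) = Rational(-2286941043, 46829)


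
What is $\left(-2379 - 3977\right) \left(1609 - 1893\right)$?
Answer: $1805104$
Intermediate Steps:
$\left(-2379 - 3977\right) \left(1609 - 1893\right) = \left(-6356\right) \left(-284\right) = 1805104$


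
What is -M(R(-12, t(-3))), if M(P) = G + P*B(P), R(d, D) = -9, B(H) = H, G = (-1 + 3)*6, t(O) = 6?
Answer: -93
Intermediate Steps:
G = 12 (G = 2*6 = 12)
M(P) = 12 + P² (M(P) = 12 + P*P = 12 + P²)
-M(R(-12, t(-3))) = -(12 + (-9)²) = -(12 + 81) = -1*93 = -93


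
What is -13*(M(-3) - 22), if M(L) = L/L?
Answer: 273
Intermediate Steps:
M(L) = 1
-13*(M(-3) - 22) = -13*(1 - 22) = -13*(-21) = 273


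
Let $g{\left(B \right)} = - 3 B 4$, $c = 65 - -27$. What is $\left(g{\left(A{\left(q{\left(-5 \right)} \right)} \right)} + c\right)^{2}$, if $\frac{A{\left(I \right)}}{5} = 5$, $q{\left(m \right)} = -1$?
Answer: $43264$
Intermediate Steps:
$c = 92$ ($c = 65 + 27 = 92$)
$A{\left(I \right)} = 25$ ($A{\left(I \right)} = 5 \cdot 5 = 25$)
$g{\left(B \right)} = - 12 B$
$\left(g{\left(A{\left(q{\left(-5 \right)} \right)} \right)} + c\right)^{2} = \left(\left(-12\right) 25 + 92\right)^{2} = \left(-300 + 92\right)^{2} = \left(-208\right)^{2} = 43264$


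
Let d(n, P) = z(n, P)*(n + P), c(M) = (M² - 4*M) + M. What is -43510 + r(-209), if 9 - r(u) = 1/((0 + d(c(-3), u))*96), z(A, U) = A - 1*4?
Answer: -11166880703/256704 ≈ -43501.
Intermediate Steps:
c(M) = M² - 3*M
z(A, U) = -4 + A (z(A, U) = A - 4 = -4 + A)
d(n, P) = (-4 + n)*(P + n) (d(n, P) = (-4 + n)*(n + P) = (-4 + n)*(P + n))
r(u) = 9 - 1/(96*(252 + 14*u)) (r(u) = 9 - 1/((0 + (-4 - 3*(-3 - 3))*(u - 3*(-3 - 3)))*96) = 9 - 1/((0 + (-4 - 3*(-6))*(u - 3*(-6)))*96) = 9 - 1/((0 + (-4 + 18)*(u + 18))*96) = 9 - 1/((0 + 14*(18 + u))*96) = 9 - 1/((0 + (252 + 14*u))*96) = 9 - 1/((252 + 14*u)*96) = 9 - 1/(96*(252 + 14*u)))
-43510 + r(-209) = -43510 + (217727 + 12096*(-209))/(1344*(18 - 209)) = -43510 + (1/1344)*(217727 - 2528064)/(-191) = -43510 + (1/1344)*(-1/191)*(-2310337) = -43510 + 2310337/256704 = -11166880703/256704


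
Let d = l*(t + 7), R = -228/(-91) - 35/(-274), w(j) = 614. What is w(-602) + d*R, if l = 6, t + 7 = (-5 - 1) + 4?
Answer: 7260796/12467 ≈ 582.40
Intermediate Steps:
t = -9 (t = -7 + ((-5 - 1) + 4) = -7 + (-6 + 4) = -7 - 2 = -9)
R = 65657/24934 (R = -228*(-1/91) - 35*(-1/274) = 228/91 + 35/274 = 65657/24934 ≈ 2.6332)
d = -12 (d = 6*(-9 + 7) = 6*(-2) = -12)
w(-602) + d*R = 614 - 12*65657/24934 = 614 - 393942/12467 = 7260796/12467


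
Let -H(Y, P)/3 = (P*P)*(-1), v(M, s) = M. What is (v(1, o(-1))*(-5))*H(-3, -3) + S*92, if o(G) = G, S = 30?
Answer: 2625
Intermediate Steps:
H(Y, P) = 3*P² (H(Y, P) = -3*P*P*(-1) = -3*P²*(-1) = -(-3)*P² = 3*P²)
(v(1, o(-1))*(-5))*H(-3, -3) + S*92 = (1*(-5))*(3*(-3)²) + 30*92 = -15*9 + 2760 = -5*27 + 2760 = -135 + 2760 = 2625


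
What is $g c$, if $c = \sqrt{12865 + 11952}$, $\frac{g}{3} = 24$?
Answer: $72 \sqrt{24817} \approx 11342.0$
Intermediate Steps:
$g = 72$ ($g = 3 \cdot 24 = 72$)
$c = \sqrt{24817} \approx 157.53$
$g c = 72 \sqrt{24817}$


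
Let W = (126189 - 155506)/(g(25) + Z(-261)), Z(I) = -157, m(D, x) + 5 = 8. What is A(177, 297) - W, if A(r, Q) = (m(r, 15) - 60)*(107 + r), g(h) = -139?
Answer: -4820965/296 ≈ -16287.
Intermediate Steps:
m(D, x) = 3 (m(D, x) = -5 + 8 = 3)
A(r, Q) = -6099 - 57*r (A(r, Q) = (3 - 60)*(107 + r) = -57*(107 + r) = -6099 - 57*r)
W = 29317/296 (W = (126189 - 155506)/(-139 - 157) = -29317/(-296) = -29317*(-1/296) = 29317/296 ≈ 99.044)
A(177, 297) - W = (-6099 - 57*177) - 1*29317/296 = (-6099 - 10089) - 29317/296 = -16188 - 29317/296 = -4820965/296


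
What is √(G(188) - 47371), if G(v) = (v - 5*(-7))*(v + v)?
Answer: 3*√4053 ≈ 190.99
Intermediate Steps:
G(v) = 2*v*(35 + v) (G(v) = (v + 35)*(2*v) = (35 + v)*(2*v) = 2*v*(35 + v))
√(G(188) - 47371) = √(2*188*(35 + 188) - 47371) = √(2*188*223 - 47371) = √(83848 - 47371) = √36477 = 3*√4053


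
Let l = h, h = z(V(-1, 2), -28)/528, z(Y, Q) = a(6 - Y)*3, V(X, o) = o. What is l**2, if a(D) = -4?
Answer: 1/1936 ≈ 0.00051653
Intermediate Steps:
z(Y, Q) = -12 (z(Y, Q) = -4*3 = -12)
h = -1/44 (h = -12/528 = -12*1/528 = -1/44 ≈ -0.022727)
l = -1/44 ≈ -0.022727
l**2 = (-1/44)**2 = 1/1936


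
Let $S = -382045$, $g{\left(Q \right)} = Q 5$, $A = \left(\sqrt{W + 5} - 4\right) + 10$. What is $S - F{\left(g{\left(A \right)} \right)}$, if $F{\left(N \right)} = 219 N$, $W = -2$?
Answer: $-388615 - 1095 \sqrt{3} \approx -3.9051 \cdot 10^{5}$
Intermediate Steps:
$A = 6 + \sqrt{3}$ ($A = \left(\sqrt{-2 + 5} - 4\right) + 10 = \left(\sqrt{3} - 4\right) + 10 = \left(-4 + \sqrt{3}\right) + 10 = 6 + \sqrt{3} \approx 7.732$)
$g{\left(Q \right)} = 5 Q$
$S - F{\left(g{\left(A \right)} \right)} = -382045 - 219 \cdot 5 \left(6 + \sqrt{3}\right) = -382045 - 219 \left(30 + 5 \sqrt{3}\right) = -382045 - \left(6570 + 1095 \sqrt{3}\right) = -388615 - 1095 \sqrt{3}$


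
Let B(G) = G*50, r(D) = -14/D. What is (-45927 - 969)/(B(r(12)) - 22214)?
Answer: 140688/66817 ≈ 2.1056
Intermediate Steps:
B(G) = 50*G
(-45927 - 969)/(B(r(12)) - 22214) = (-45927 - 969)/(50*(-14/12) - 22214) = -46896/(50*(-14*1/12) - 22214) = -46896/(50*(-7/6) - 22214) = -46896/(-175/3 - 22214) = -46896/(-66817/3) = -46896*(-3/66817) = 140688/66817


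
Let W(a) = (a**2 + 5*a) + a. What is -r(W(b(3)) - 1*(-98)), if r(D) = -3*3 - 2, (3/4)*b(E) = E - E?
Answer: 11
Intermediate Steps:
b(E) = 0 (b(E) = 4*(E - E)/3 = (4/3)*0 = 0)
W(a) = a**2 + 6*a
r(D) = -11 (r(D) = -9 - 2 = -11)
-r(W(b(3)) - 1*(-98)) = -1*(-11) = 11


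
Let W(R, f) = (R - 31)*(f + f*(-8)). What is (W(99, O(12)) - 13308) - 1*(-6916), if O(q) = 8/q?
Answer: -20128/3 ≈ -6709.3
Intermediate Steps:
W(R, f) = -7*f*(-31 + R) (W(R, f) = (-31 + R)*(f - 8*f) = (-31 + R)*(-7*f) = -7*f*(-31 + R))
(W(99, O(12)) - 13308) - 1*(-6916) = (7*(8/12)*(31 - 1*99) - 13308) - 1*(-6916) = (7*(8*(1/12))*(31 - 99) - 13308) + 6916 = (7*(⅔)*(-68) - 13308) + 6916 = (-952/3 - 13308) + 6916 = -40876/3 + 6916 = -20128/3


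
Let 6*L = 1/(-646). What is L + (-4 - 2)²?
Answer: 139535/3876 ≈ 36.000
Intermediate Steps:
L = -1/3876 (L = (⅙)/(-646) = (⅙)*(-1/646) = -1/3876 ≈ -0.00025800)
L + (-4 - 2)² = -1/3876 + (-4 - 2)² = -1/3876 + (-6)² = -1/3876 + 36 = 139535/3876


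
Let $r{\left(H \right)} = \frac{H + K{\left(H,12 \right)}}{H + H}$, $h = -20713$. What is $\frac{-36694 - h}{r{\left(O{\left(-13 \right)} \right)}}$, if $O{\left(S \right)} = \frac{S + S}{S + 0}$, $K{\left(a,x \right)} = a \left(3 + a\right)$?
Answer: $-5327$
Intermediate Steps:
$O{\left(S \right)} = 2$ ($O{\left(S \right)} = \frac{2 S}{S} = 2$)
$r{\left(H \right)} = \frac{H + H \left(3 + H\right)}{2 H}$ ($r{\left(H \right)} = \frac{H + H \left(3 + H\right)}{H + H} = \frac{H + H \left(3 + H\right)}{2 H}$)
$\frac{-36694 - h}{r{\left(O{\left(-13 \right)} \right)}} = \frac{-36694 - -20713}{2 + \frac{1}{2} \cdot 2} = \frac{-36694 + 20713}{2 + 1} = - \frac{15981}{3} = \left(-15981\right) \frac{1}{3} = -5327$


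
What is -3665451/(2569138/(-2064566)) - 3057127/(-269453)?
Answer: 1019555541674699012/346130970757 ≈ 2.9456e+6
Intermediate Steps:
-3665451/(2569138/(-2064566)) - 3057127/(-269453) = -3665451/(2569138*(-1/2064566)) - 3057127*(-1/269453) = -3665451/(-1284569/1032283) + 3057127/269453 = -3665451*(-1032283/1284569) + 3057127/269453 = 3783782754633/1284569 + 3057127/269453 = 1019555541674699012/346130970757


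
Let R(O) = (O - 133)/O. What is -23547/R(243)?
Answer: -5721921/110 ≈ -52017.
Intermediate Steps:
R(O) = (-133 + O)/O
-23547/R(243) = -23547*243/(-133 + 243) = -23547/((1/243)*110) = -23547/110/243 = -23547*243/110 = -5721921/110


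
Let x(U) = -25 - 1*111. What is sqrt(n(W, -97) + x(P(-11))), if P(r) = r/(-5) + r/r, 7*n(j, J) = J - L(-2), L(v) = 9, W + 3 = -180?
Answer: 23*I*sqrt(14)/7 ≈ 12.294*I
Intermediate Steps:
W = -183 (W = -3 - 180 = -183)
n(j, J) = -9/7 + J/7 (n(j, J) = (J - 1*9)/7 = (J - 9)/7 = (-9 + J)/7 = -9/7 + J/7)
P(r) = 1 - r/5 (P(r) = r*(-1/5) + 1 = -r/5 + 1 = 1 - r/5)
x(U) = -136 (x(U) = -25 - 111 = -136)
sqrt(n(W, -97) + x(P(-11))) = sqrt((-9/7 + (1/7)*(-97)) - 136) = sqrt((-9/7 - 97/7) - 136) = sqrt(-106/7 - 136) = sqrt(-1058/7) = 23*I*sqrt(14)/7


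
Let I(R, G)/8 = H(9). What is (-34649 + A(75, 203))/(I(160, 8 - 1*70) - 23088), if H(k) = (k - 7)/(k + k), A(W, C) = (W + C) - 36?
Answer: 309663/207784 ≈ 1.4903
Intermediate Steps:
A(W, C) = -36 + C + W (A(W, C) = (C + W) - 36 = -36 + C + W)
H(k) = (-7 + k)/(2*k) (H(k) = (-7 + k)/((2*k)) = (-7 + k)*(1/(2*k)) = (-7 + k)/(2*k))
I(R, G) = 8/9 (I(R, G) = 8*((1/2)*(-7 + 9)/9) = 8*((1/2)*(1/9)*2) = 8*(1/9) = 8/9)
(-34649 + A(75, 203))/(I(160, 8 - 1*70) - 23088) = (-34649 + (-36 + 203 + 75))/(8/9 - 23088) = (-34649 + 242)/(-207784/9) = -34407*(-9/207784) = 309663/207784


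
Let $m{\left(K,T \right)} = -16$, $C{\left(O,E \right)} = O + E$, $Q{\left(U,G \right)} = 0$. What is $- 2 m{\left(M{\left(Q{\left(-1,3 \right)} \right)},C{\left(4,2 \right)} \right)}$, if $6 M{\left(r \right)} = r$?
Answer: $32$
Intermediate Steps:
$M{\left(r \right)} = \frac{r}{6}$
$C{\left(O,E \right)} = E + O$
$- 2 m{\left(M{\left(Q{\left(-1,3 \right)} \right)},C{\left(4,2 \right)} \right)} = \left(-2\right) \left(-16\right) = 32$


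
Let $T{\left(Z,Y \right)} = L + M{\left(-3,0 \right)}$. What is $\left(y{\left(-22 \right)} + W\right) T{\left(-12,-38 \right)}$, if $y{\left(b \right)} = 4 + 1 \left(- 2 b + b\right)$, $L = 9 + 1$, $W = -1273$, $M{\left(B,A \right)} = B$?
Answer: $-8729$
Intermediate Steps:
$L = 10$
$y{\left(b \right)} = 4 - b$ ($y{\left(b \right)} = 4 + 1 \left(- b\right) = 4 - b$)
$T{\left(Z,Y \right)} = 7$ ($T{\left(Z,Y \right)} = 10 - 3 = 7$)
$\left(y{\left(-22 \right)} + W\right) T{\left(-12,-38 \right)} = \left(\left(4 - -22\right) - 1273\right) 7 = \left(\left(4 + 22\right) - 1273\right) 7 = \left(26 - 1273\right) 7 = \left(-1247\right) 7 = -8729$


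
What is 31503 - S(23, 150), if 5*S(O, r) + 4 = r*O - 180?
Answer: 154249/5 ≈ 30850.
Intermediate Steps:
S(O, r) = -184/5 + O*r/5 (S(O, r) = -⅘ + (r*O - 180)/5 = -⅘ + (O*r - 180)/5 = -⅘ + (-180 + O*r)/5 = -⅘ + (-36 + O*r/5) = -184/5 + O*r/5)
31503 - S(23, 150) = 31503 - (-184/5 + (⅕)*23*150) = 31503 - (-184/5 + 690) = 31503 - 1*3266/5 = 31503 - 3266/5 = 154249/5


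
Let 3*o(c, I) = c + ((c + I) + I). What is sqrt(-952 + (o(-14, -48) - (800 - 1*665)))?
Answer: I*sqrt(10155)/3 ≈ 33.591*I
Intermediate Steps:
o(c, I) = 2*I/3 + 2*c/3 (o(c, I) = (c + ((c + I) + I))/3 = (c + ((I + c) + I))/3 = (c + (c + 2*I))/3 = (2*I + 2*c)/3 = 2*I/3 + 2*c/3)
sqrt(-952 + (o(-14, -48) - (800 - 1*665))) = sqrt(-952 + (((2/3)*(-48) + (2/3)*(-14)) - (800 - 1*665))) = sqrt(-952 + ((-32 - 28/3) - (800 - 665))) = sqrt(-952 + (-124/3 - 1*135)) = sqrt(-952 + (-124/3 - 135)) = sqrt(-952 - 529/3) = sqrt(-3385/3) = I*sqrt(10155)/3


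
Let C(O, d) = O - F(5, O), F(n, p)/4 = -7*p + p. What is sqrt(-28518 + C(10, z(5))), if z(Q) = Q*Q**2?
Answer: 2*I*sqrt(7067) ≈ 168.13*I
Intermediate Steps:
F(n, p) = -24*p (F(n, p) = 4*(-7*p + p) = 4*(-6*p) = -24*p)
z(Q) = Q**3
C(O, d) = 25*O (C(O, d) = O - (-24)*O = O + 24*O = 25*O)
sqrt(-28518 + C(10, z(5))) = sqrt(-28518 + 25*10) = sqrt(-28518 + 250) = sqrt(-28268) = 2*I*sqrt(7067)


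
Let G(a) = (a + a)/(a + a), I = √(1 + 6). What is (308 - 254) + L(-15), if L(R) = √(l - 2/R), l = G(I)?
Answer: 54 + √255/15 ≈ 55.065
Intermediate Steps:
I = √7 ≈ 2.6458
G(a) = 1 (G(a) = (2*a)/((2*a)) = (2*a)*(1/(2*a)) = 1)
l = 1
L(R) = √(1 - 2/R)
(308 - 254) + L(-15) = (308 - 254) + √((-2 - 15)/(-15)) = 54 + √(-1/15*(-17)) = 54 + √(17/15) = 54 + √255/15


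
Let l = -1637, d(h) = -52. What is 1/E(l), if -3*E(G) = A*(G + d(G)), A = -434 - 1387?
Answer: -1/1025223 ≈ -9.7540e-7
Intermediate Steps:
A = -1821
E(G) = -31564 + 607*G (E(G) = -(-607)*(G - 52) = -(-607)*(-52 + G) = -(94692 - 1821*G)/3 = -31564 + 607*G)
1/E(l) = 1/(-31564 + 607*(-1637)) = 1/(-31564 - 993659) = 1/(-1025223) = -1/1025223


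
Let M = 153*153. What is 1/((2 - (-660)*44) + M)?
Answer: 1/52451 ≈ 1.9065e-5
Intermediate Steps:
M = 23409
1/((2 - (-660)*44) + M) = 1/((2 - (-660)*44) + 23409) = 1/((2 - 132*(-220)) + 23409) = 1/((2 + 29040) + 23409) = 1/(29042 + 23409) = 1/52451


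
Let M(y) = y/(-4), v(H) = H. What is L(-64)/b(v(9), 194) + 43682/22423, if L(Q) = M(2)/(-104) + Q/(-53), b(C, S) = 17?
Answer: 29363459/14540656 ≈ 2.0194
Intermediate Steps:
M(y) = -y/4 (M(y) = y*(-¼) = -y/4)
L(Q) = 1/208 - Q/53 (L(Q) = -¼*2/(-104) + Q/(-53) = -½*(-1/104) + Q*(-1/53) = 1/208 - Q/53)
L(-64)/b(v(9), 194) + 43682/22423 = (1/208 - 1/53*(-64))/17 + 43682/22423 = (1/208 + 64/53)*(1/17) + 43682*(1/22423) = (13365/11024)*(1/17) + 43682/22423 = 13365/187408 + 43682/22423 = 29363459/14540656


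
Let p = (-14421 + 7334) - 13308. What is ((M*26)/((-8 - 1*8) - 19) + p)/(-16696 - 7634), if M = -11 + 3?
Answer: 713617/851550 ≈ 0.83802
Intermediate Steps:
M = -8
p = -20395 (p = -7087 - 13308 = -20395)
((M*26)/((-8 - 1*8) - 19) + p)/(-16696 - 7634) = ((-8*26)/((-8 - 1*8) - 19) - 20395)/(-16696 - 7634) = (-208/((-8 - 8) - 19) - 20395)/(-24330) = (-208/(-16 - 19) - 20395)*(-1/24330) = (-208/(-35) - 20395)*(-1/24330) = (-208*(-1/35) - 20395)*(-1/24330) = (208/35 - 20395)*(-1/24330) = -713617/35*(-1/24330) = 713617/851550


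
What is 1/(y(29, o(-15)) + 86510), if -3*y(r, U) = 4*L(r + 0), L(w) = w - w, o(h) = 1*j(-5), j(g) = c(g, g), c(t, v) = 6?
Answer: 1/86510 ≈ 1.1559e-5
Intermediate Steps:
j(g) = 6
o(h) = 6 (o(h) = 1*6 = 6)
L(w) = 0
y(r, U) = 0 (y(r, U) = -4*0/3 = -⅓*0 = 0)
1/(y(29, o(-15)) + 86510) = 1/(0 + 86510) = 1/86510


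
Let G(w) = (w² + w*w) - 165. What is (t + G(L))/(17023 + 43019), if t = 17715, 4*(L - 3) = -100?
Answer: 9259/30021 ≈ 0.30842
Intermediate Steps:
L = -22 (L = 3 + (¼)*(-100) = 3 - 25 = -22)
G(w) = -165 + 2*w² (G(w) = (w² + w²) - 165 = 2*w² - 165 = -165 + 2*w²)
(t + G(L))/(17023 + 43019) = (17715 + (-165 + 2*(-22)²))/(17023 + 43019) = (17715 + (-165 + 2*484))/60042 = (17715 + (-165 + 968))*(1/60042) = (17715 + 803)*(1/60042) = 18518*(1/60042) = 9259/30021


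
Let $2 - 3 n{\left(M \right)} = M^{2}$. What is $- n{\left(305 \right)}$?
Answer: $\frac{93023}{3} \approx 31008.0$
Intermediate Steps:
$n{\left(M \right)} = \frac{2}{3} - \frac{M^{2}}{3}$
$- n{\left(305 \right)} = - (\frac{2}{3} - \frac{305^{2}}{3}) = - (\frac{2}{3} - \frac{93025}{3}) = \left(-1\right) \left(- \frac{93023}{3}\right) = \frac{93023}{3}$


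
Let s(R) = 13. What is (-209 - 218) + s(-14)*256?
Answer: 2901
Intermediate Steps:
(-209 - 218) + s(-14)*256 = (-209 - 218) + 13*256 = -427 + 3328 = 2901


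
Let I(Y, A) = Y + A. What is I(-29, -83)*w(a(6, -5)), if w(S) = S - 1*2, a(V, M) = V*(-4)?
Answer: 2912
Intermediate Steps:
a(V, M) = -4*V
w(S) = -2 + S (w(S) = S - 2 = -2 + S)
I(Y, A) = A + Y
I(-29, -83)*w(a(6, -5)) = (-83 - 29)*(-2 - 4*6) = -112*(-2 - 24) = -112*(-26) = 2912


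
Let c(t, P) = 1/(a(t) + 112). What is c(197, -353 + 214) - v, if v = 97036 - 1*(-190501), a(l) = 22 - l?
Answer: -18114832/63 ≈ -2.8754e+5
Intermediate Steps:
v = 287537 (v = 97036 + 190501 = 287537)
c(t, P) = 1/(134 - t) (c(t, P) = 1/((22 - t) + 112) = 1/(134 - t))
c(197, -353 + 214) - v = -1/(-134 + 197) - 1*287537 = -1/63 - 287537 = -18114832/63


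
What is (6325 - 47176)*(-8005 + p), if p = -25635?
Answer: 1374227640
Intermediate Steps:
(6325 - 47176)*(-8005 + p) = (6325 - 47176)*(-8005 - 25635) = -40851*(-33640) = 1374227640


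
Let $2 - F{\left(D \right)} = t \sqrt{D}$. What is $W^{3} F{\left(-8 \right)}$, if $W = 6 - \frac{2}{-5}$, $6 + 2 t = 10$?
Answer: $\frac{65536}{125} - \frac{131072 i \sqrt{2}}{125} \approx 524.29 - 1482.9 i$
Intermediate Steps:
$t = 2$ ($t = -3 + \frac{1}{2} \cdot 10 = -3 + 5 = 2$)
$F{\left(D \right)} = 2 - 2 \sqrt{D}$
$W = \frac{32}{5}$ ($W = 6 - - \frac{2}{5} = 6 + \frac{2}{5} = \frac{32}{5} \approx 6.4$)
$W^{3} F{\left(-8 \right)} = \left(\frac{32}{5}\right)^{3} \left(2 - 2 \sqrt{-8}\right) = \frac{32768 \left(2 - 2 \cdot 2 i \sqrt{2}\right)}{125} = \frac{32768 \left(2 - 4 i \sqrt{2}\right)}{125} = \frac{65536}{125} - \frac{131072 i \sqrt{2}}{125}$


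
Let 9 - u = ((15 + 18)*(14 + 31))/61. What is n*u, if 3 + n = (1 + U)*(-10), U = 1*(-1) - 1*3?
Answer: -25272/61 ≈ -414.29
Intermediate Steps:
U = -4 (U = -1 - 3 = -4)
n = 27 (n = -3 + (1 - 4)*(-10) = -3 - 3*(-10) = -3 + 30 = 27)
u = -936/61 (u = 9 - (15 + 18)*(14 + 31)/61 = 9 - 33*45/61 = 9 - 1485/61 = -936/61 ≈ -15.344)
n*u = 27*(-936/61) = -25272/61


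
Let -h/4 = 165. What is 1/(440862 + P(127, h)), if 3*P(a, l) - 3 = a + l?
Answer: 3/1322056 ≈ 2.2692e-6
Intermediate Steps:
h = -660 (h = -4*165 = -660)
P(a, l) = 1 + a/3 + l/3 (P(a, l) = 1 + (a + l)/3 = 1 + (a/3 + l/3) = 1 + a/3 + l/3)
1/(440862 + P(127, h)) = 1/(440862 + (1 + (1/3)*127 + (1/3)*(-660))) = 1/(440862 + (1 + 127/3 - 220)) = 1/(440862 - 530/3) = 1/(1322056/3) = 3/1322056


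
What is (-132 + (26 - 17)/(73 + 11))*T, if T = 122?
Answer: -225273/14 ≈ -16091.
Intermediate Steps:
(-132 + (26 - 17)/(73 + 11))*T = (-132 + (26 - 17)/(73 + 11))*122 = (-132 + 9/84)*122 = (-132 + 9*(1/84))*122 = (-132 + 3/28)*122 = -3693/28*122 = -225273/14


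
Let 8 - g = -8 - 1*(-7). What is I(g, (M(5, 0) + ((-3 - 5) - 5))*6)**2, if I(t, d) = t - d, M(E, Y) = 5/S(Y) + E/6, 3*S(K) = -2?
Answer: 16129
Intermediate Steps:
S(K) = -2/3 (S(K) = (1/3)*(-2) = -2/3)
M(E, Y) = -15/2 + E/6 (M(E, Y) = 5/(-2/3) + E/6 = 5*(-3/2) + E*(1/6) = -15/2 + E/6)
g = 9 (g = 8 - (-8 - 1*(-7)) = 8 - (-8 + 7) = 8 - 1*(-1) = 8 + 1 = 9)
I(g, (M(5, 0) + ((-3 - 5) - 5))*6)**2 = (9 - ((-15/2 + (1/6)*5) + ((-3 - 5) - 5))*6)**2 = (9 - ((-15/2 + 5/6) + (-8 - 5))*6)**2 = (9 - (-20/3 - 13)*6)**2 = (9 - (-59)*6/3)**2 = (9 - 1*(-118))**2 = (9 + 118)**2 = 127**2 = 16129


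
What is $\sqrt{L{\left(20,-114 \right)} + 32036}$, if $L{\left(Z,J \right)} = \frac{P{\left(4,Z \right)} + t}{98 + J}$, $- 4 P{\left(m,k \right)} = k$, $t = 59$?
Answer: $\frac{\sqrt{512522}}{4} \approx 178.98$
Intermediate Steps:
$P{\left(m,k \right)} = - \frac{k}{4}$
$L{\left(Z,J \right)} = \frac{59 - \frac{Z}{4}}{98 + J}$ ($L{\left(Z,J \right)} = \frac{- \frac{Z}{4} + 59}{98 + J} = \frac{59 - \frac{Z}{4}}{98 + J}$)
$\sqrt{L{\left(20,-114 \right)} + 32036} = \sqrt{\frac{236 - 20}{4 \left(98 - 114\right)} + 32036} = \sqrt{\frac{236 - 20}{4 \left(-16\right)} + 32036} = \sqrt{\frac{1}{4} \left(- \frac{1}{16}\right) 216 + 32036} = \sqrt{- \frac{27}{8} + 32036} = \sqrt{\frac{256261}{8}} = \frac{\sqrt{512522}}{4}$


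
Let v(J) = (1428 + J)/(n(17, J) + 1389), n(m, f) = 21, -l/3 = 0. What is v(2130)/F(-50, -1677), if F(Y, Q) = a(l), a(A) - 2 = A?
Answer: 593/470 ≈ 1.2617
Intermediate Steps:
l = 0 (l = -3*0 = 0)
a(A) = 2 + A
F(Y, Q) = 2 (F(Y, Q) = 2 + 0 = 2)
v(J) = 238/235 + J/1410 (v(J) = (1428 + J)/(21 + 1389) = (1428 + J)/1410 = (1428 + J)*(1/1410) = 238/235 + J/1410)
v(2130)/F(-50, -1677) = (238/235 + (1/1410)*2130)/2 = (238/235 + 71/47)*(½) = (593/235)*(½) = 593/470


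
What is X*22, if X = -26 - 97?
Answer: -2706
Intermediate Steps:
X = -123
X*22 = -123*22 = -2706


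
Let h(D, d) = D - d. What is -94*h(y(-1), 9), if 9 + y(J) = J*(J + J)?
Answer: 1504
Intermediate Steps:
y(J) = -9 + 2*J² (y(J) = -9 + J*(J + J) = -9 + J*(2*J) = -9 + 2*J²)
-94*h(y(-1), 9) = -94*((-9 + 2*(-1)²) - 1*9) = -94*((-9 + 2*1) - 9) = -94*((-9 + 2) - 9) = -94*(-7 - 9) = -94*(-16) = 1504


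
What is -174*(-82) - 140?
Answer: 14128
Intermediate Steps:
-174*(-82) - 140 = 14268 - 140 = 14128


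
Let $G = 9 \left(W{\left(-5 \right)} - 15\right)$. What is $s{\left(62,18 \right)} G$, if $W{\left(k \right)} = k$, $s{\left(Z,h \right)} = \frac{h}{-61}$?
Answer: $\frac{3240}{61} \approx 53.115$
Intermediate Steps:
$s{\left(Z,h \right)} = - \frac{h}{61}$ ($s{\left(Z,h \right)} = h \left(- \frac{1}{61}\right) = - \frac{h}{61}$)
$G = -180$ ($G = 9 \left(-5 - 15\right) = 9 \left(-20\right) = -180$)
$s{\left(62,18 \right)} G = \left(- \frac{1}{61}\right) 18 \left(-180\right) = \left(- \frac{18}{61}\right) \left(-180\right) = \frac{3240}{61}$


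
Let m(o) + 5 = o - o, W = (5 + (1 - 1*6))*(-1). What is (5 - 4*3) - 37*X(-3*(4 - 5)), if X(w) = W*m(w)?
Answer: -7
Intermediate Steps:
W = 0 (W = (5 + (1 - 6))*(-1) = (5 - 5)*(-1) = 0*(-1) = 0)
m(o) = -5 (m(o) = -5 + (o - o) = -5 + 0 = -5)
X(w) = 0 (X(w) = 0*(-5) = 0)
(5 - 4*3) - 37*X(-3*(4 - 5)) = (5 - 4*3) - 37*0 = (5 - 12) + 0 = -7 + 0 = -7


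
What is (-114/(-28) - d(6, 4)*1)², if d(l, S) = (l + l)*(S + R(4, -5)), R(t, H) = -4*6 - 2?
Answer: 14085009/196 ≈ 71862.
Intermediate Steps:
R(t, H) = -26 (R(t, H) = -24 - 2 = -26)
d(l, S) = 2*l*(-26 + S) (d(l, S) = (l + l)*(S - 26) = (2*l)*(-26 + S) = 2*l*(-26 + S))
(-114/(-28) - d(6, 4)*1)² = (-114/(-28) - 2*6*(-26 + 4)*1)² = (-114*(-1/28) - 2*6*(-22)*1)² = (57/14 - 1*(-264)*1)² = (57/14 + 264*1)² = (57/14 + 264)² = (3753/14)² = 14085009/196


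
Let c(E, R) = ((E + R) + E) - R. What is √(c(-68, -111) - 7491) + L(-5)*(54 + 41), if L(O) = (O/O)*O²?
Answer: 2375 + I*√7627 ≈ 2375.0 + 87.333*I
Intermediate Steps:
c(E, R) = 2*E (c(E, R) = (R + 2*E) - R = 2*E)
L(O) = O² (L(O) = 1*O² = O²)
√(c(-68, -111) - 7491) + L(-5)*(54 + 41) = √(2*(-68) - 7491) + (-5)²*(54 + 41) = √(-136 - 7491) + 25*95 = √(-7627) + 2375 = I*√7627 + 2375 = 2375 + I*√7627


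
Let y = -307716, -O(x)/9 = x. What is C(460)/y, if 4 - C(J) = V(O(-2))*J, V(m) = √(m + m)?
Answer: 689/76929 ≈ 0.0089563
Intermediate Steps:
O(x) = -9*x
V(m) = √2*√m (V(m) = √(2*m) = √2*√m)
C(J) = 4 - 6*J (C(J) = 4 - √2*√(-9*(-2))*J = 4 - √2*√18*J = 4 - √2*(3*√2)*J = 4 - 6*J)
C(460)/y = (4 - 6*460)/(-307716) = (4 - 2760)*(-1/307716) = -2756*(-1/307716) = 689/76929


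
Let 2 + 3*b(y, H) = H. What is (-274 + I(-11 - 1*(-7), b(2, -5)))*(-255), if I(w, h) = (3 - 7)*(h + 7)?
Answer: 74630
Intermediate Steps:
b(y, H) = -2/3 + H/3
I(w, h) = -28 - 4*h (I(w, h) = -4*(7 + h) = -28 - 4*h)
(-274 + I(-11 - 1*(-7), b(2, -5)))*(-255) = (-274 + (-28 - 4*(-2/3 + (1/3)*(-5))))*(-255) = (-274 + (-28 - 4*(-2/3 - 5/3)))*(-255) = (-274 + (-28 - 4*(-7/3)))*(-255) = (-274 + (-28 + 28/3))*(-255) = (-274 - 56/3)*(-255) = -878/3*(-255) = 74630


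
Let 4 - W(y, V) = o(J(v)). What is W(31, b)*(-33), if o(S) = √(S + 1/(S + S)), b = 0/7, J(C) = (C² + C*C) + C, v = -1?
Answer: -132 + 33*√6/2 ≈ -91.583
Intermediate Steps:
J(C) = C + 2*C² (J(C) = (C² + C²) + C = 2*C² + C = C + 2*C²)
b = 0 (b = 0*(⅐) = 0)
o(S) = √(S + 1/(2*S))
W(y, V) = 4 - √6/2 (W(y, V) = 4 - √(2/((-(1 + 2*(-1)))) + 4*(-(1 + 2*(-1))))/2 = 4 - √(2/((-(1 - 2))) + 4*(-(1 - 2)))/2 = 4 - √(2/((-1*(-1))) + 4*(-1*(-1)))/2 = 4 - √(2/1 + 4*1)/2 = 4 - √(2*1 + 4)/2 = 4 - √(2 + 4)/2 = 4 - √6/2)
W(31, b)*(-33) = (4 - √6/2)*(-33) = -132 + 33*√6/2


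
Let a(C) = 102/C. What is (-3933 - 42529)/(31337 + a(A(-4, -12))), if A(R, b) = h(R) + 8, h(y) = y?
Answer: -7148/4825 ≈ -1.4815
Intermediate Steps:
A(R, b) = 8 + R (A(R, b) = R + 8 = 8 + R)
(-3933 - 42529)/(31337 + a(A(-4, -12))) = (-3933 - 42529)/(31337 + 102/(8 - 4)) = -46462/(31337 + 102/4) = -46462/(31337 + 102*(¼)) = -46462/(31337 + 51/2) = -46462/62725/2 = -46462*2/62725 = -7148/4825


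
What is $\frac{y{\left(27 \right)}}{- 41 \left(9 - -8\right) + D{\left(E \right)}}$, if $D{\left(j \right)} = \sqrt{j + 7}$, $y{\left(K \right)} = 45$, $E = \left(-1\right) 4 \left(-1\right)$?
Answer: $- \frac{31365}{485798} - \frac{45 \sqrt{11}}{485798} \approx -0.064871$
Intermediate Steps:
$E = 4$ ($E = \left(-4\right) \left(-1\right) = 4$)
$D{\left(j \right)} = \sqrt{7 + j}$
$\frac{y{\left(27 \right)}}{- 41 \left(9 - -8\right) + D{\left(E \right)}} = \frac{45}{- 41 \left(9 - -8\right) + \sqrt{7 + 4}} = \frac{45}{- 41 \left(9 + 8\right) + \sqrt{11}} = \frac{45}{\left(-41\right) 17 + \sqrt{11}} = \frac{45}{-697 + \sqrt{11}}$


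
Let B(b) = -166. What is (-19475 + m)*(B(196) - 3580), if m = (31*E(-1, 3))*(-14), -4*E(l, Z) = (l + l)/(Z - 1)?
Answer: 73359791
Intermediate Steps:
E(l, Z) = -l/(2*(-1 + Z)) (E(l, Z) = -(l + l)/(4*(Z - 1)) = -2*l/(4*(-1 + Z)) = -l/(2*(-1 + Z)))
m = -217/2 (m = (31*(-1*(-1)/(-2 + 2*3)))*(-14) = (31*(-1*(-1)/(-2 + 6)))*(-14) = (31*(-1*(-1)/4))*(-14) = (31*(-1*(-1)*¼))*(-14) = (31*(¼))*(-14) = (31/4)*(-14) = -217/2 ≈ -108.50)
(-19475 + m)*(B(196) - 3580) = (-19475 - 217/2)*(-166 - 3580) = -39167/2*(-3746) = 73359791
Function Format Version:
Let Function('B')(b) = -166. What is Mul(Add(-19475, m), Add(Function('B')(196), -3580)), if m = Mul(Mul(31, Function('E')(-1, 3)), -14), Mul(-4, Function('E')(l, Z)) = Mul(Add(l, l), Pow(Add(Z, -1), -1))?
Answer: 73359791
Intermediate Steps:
Function('E')(l, Z) = Mul(Rational(-1, 2), l, Pow(Add(-1, Z), -1)) (Function('E')(l, Z) = Mul(Rational(-1, 4), Mul(Add(l, l), Pow(Add(Z, -1), -1))) = Mul(Rational(-1, 4), Mul(Mul(2, l), Pow(Add(-1, Z), -1))) = Mul(Rational(-1, 4), Mul(2, l, Pow(Add(-1, Z), -1))) = Mul(Rational(-1, 2), l, Pow(Add(-1, Z), -1)))
m = Rational(-217, 2) (m = Mul(Mul(31, Mul(-1, -1, Pow(Add(-2, Mul(2, 3)), -1))), -14) = Mul(Mul(31, Mul(-1, -1, Pow(Add(-2, 6), -1))), -14) = Mul(Mul(31, Mul(-1, -1, Pow(4, -1))), -14) = Mul(Mul(31, Mul(-1, -1, Rational(1, 4))), -14) = Mul(Mul(31, Rational(1, 4)), -14) = Mul(Rational(31, 4), -14) = Rational(-217, 2) ≈ -108.50)
Mul(Add(-19475, m), Add(Function('B')(196), -3580)) = Mul(Add(-19475, Rational(-217, 2)), Add(-166, -3580)) = Mul(Rational(-39167, 2), -3746) = 73359791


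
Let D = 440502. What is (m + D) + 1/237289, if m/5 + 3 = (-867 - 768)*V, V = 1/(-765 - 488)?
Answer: 130968907676807/297323117 ≈ 4.4049e+5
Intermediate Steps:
V = -1/1253 (V = 1/(-1253) = -1/1253 ≈ -0.00079808)
m = -10620/1253 (m = -15 + 5*((-867 - 768)*(-1/1253)) = -15 + 5*(-1635*(-1/1253)) = -15 + 5*(1635/1253) = -15 + 8175/1253 = -10620/1253 ≈ -8.4757)
(m + D) + 1/237289 = (-10620/1253 + 440502) + 1/237289 = 551938386/1253 + 1/237289 = 130968907676807/297323117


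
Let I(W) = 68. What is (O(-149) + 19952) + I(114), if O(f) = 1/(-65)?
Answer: 1301299/65 ≈ 20020.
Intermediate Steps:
O(f) = -1/65
(O(-149) + 19952) + I(114) = (-1/65 + 19952) + 68 = 1296879/65 + 68 = 1301299/65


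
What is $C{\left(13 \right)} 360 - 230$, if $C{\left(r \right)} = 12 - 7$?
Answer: $1570$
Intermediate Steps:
$C{\left(r \right)} = 5$ ($C{\left(r \right)} = 12 - 7 = 5$)
$C{\left(13 \right)} 360 - 230 = 5 \cdot 360 - 230 = 1800 - 230 = 1570$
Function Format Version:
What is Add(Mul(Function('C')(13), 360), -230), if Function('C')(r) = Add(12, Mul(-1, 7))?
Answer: 1570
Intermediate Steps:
Function('C')(r) = 5 (Function('C')(r) = Add(12, -7) = 5)
Add(Mul(Function('C')(13), 360), -230) = Add(Mul(5, 360), -230) = Add(1800, -230) = 1570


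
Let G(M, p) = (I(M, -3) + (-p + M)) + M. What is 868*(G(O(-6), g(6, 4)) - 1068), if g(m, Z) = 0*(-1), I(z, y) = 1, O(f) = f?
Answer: -936572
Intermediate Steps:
g(m, Z) = 0
G(M, p) = 1 - p + 2*M (G(M, p) = (1 + (-p + M)) + M = (1 + (M - p)) + M = (1 + M - p) + M = 1 - p + 2*M)
868*(G(O(-6), g(6, 4)) - 1068) = 868*((1 - 1*0 + 2*(-6)) - 1068) = 868*((1 + 0 - 12) - 1068) = 868*(-11 - 1068) = 868*(-1079) = -936572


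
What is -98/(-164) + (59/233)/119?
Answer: 1363461/2273614 ≈ 0.59969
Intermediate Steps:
-98/(-164) + (59/233)/119 = -98*(-1/164) + (59*(1/233))*(1/119) = 49/82 + (59/233)*(1/119) = 49/82 + 59/27727 = 1363461/2273614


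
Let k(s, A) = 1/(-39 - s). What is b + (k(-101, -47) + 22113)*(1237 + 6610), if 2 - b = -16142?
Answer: 10759292857/62 ≈ 1.7354e+8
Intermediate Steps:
b = 16144 (b = 2 - 1*(-16142) = 2 + 16142 = 16144)
b + (k(-101, -47) + 22113)*(1237 + 6610) = 16144 + (-1/(39 - 101) + 22113)*(1237 + 6610) = 16144 + (-1/(-62) + 22113)*7847 = 16144 + (-1*(-1/62) + 22113)*7847 = 16144 + (1/62 + 22113)*7847 = 16144 + (1371007/62)*7847 = 16144 + 10758291929/62 = 10759292857/62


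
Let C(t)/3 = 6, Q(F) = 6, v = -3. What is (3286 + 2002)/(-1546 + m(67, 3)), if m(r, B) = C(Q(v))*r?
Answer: -1322/85 ≈ -15.553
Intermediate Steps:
C(t) = 18 (C(t) = 3*6 = 18)
m(r, B) = 18*r
(3286 + 2002)/(-1546 + m(67, 3)) = (3286 + 2002)/(-1546 + 18*67) = 5288/(-1546 + 1206) = 5288/(-340) = 5288*(-1/340) = -1322/85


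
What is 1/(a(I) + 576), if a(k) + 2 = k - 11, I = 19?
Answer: 1/582 ≈ 0.0017182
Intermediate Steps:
a(k) = -13 + k (a(k) = -2 + (k - 11) = -2 + (-11 + k) = -13 + k)
1/(a(I) + 576) = 1/((-13 + 19) + 576) = 1/(6 + 576) = 1/582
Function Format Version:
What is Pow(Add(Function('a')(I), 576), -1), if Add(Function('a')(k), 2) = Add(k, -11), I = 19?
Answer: Rational(1, 582) ≈ 0.0017182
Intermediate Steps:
Function('a')(k) = Add(-13, k) (Function('a')(k) = Add(-2, Add(k, -11)) = Add(-2, Add(-11, k)) = Add(-13, k))
Pow(Add(Function('a')(I), 576), -1) = Pow(Add(Add(-13, 19), 576), -1) = Pow(Add(6, 576), -1) = Pow(582, -1) = Rational(1, 582)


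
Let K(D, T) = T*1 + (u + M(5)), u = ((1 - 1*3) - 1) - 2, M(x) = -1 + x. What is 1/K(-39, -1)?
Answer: -½ ≈ -0.50000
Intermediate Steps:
u = -5 (u = ((1 - 3) - 1) - 2 = (-2 - 1) - 2 = -3 - 2 = -5)
K(D, T) = -1 + T (K(D, T) = T*1 + (-5 + (-1 + 5)) = T + (-5 + 4) = T - 1 = -1 + T)
1/K(-39, -1) = 1/(-1 - 1) = 1/(-2) = -½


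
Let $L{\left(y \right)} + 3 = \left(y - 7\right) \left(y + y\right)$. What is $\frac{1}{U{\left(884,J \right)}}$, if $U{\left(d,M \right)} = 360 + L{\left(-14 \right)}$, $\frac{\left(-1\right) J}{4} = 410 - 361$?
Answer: $\frac{1}{945} \approx 0.0010582$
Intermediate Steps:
$J = -196$ ($J = - 4 \left(410 - 361\right) = \left(-4\right) 49 = -196$)
$L{\left(y \right)} = -3 + 2 y \left(-7 + y\right)$ ($L{\left(y \right)} = -3 + \left(y - 7\right) \left(y + y\right) = -3 + \left(-7 + y\right) 2 y = -3 + 2 y \left(-7 + y\right)$)
$U{\left(d,M \right)} = 945$ ($U{\left(d,M \right)} = 360 - \left(-193 - 392\right) = 360 + \left(-3 + 196 + 2 \cdot 196\right) = 360 + \left(-3 + 196 + 392\right) = 360 + 585 = 945$)
$\frac{1}{U{\left(884,J \right)}} = \frac{1}{945}$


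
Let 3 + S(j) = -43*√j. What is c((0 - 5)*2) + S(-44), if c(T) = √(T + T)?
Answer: -3 - 86*I*√11 + 2*I*√5 ≈ -3.0 - 280.76*I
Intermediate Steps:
S(j) = -3 - 43*√j
c(T) = √2*√T (c(T) = √(2*T) = √2*√T)
c((0 - 5)*2) + S(-44) = √2*√((0 - 5)*2) + (-3 - 86*I*√11) = √2*√(-5*2) + (-3 - 86*I*√11) = √2*√(-10) + (-3 - 86*I*√11) = √2*(I*√10) + (-3 - 86*I*√11) = 2*I*√5 + (-3 - 86*I*√11) = -3 - 86*I*√11 + 2*I*√5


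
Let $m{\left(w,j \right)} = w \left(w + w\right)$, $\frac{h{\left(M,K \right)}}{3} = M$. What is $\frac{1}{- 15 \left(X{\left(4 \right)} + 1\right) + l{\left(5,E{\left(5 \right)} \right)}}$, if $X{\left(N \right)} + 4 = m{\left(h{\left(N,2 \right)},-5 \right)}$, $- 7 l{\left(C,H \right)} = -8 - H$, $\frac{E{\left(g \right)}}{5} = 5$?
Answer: $- \frac{7}{29892} \approx -0.00023418$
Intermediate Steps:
$h{\left(M,K \right)} = 3 M$
$E{\left(g \right)} = 25$ ($E{\left(g \right)} = 5 \cdot 5 = 25$)
$m{\left(w,j \right)} = 2 w^{2}$ ($m{\left(w,j \right)} = w 2 w = 2 w^{2}$)
$l{\left(C,H \right)} = \frac{8}{7} + \frac{H}{7}$ ($l{\left(C,H \right)} = - \frac{-8 - H}{7} = \frac{8}{7} + \frac{H}{7}$)
$X{\left(N \right)} = -4 + 18 N^{2}$ ($X{\left(N \right)} = -4 + 2 \left(3 N\right)^{2} = -4 + 2 \cdot 9 N^{2} = -4 + 18 N^{2}$)
$\frac{1}{- 15 \left(X{\left(4 \right)} + 1\right) + l{\left(5,E{\left(5 \right)} \right)}} = \frac{1}{- 15 \left(\left(-4 + 18 \cdot 4^{2}\right) + 1\right) + \left(\frac{8}{7} + \frac{1}{7} \cdot 25\right)} = \frac{1}{- 15 \left(\left(-4 + 18 \cdot 16\right) + 1\right) + \left(\frac{8}{7} + \frac{25}{7}\right)} = \frac{1}{- 15 \left(\left(-4 + 288\right) + 1\right) + \frac{33}{7}} = \frac{1}{- 15 \left(284 + 1\right) + \frac{33}{7}} = \frac{1}{\left(-15\right) 285 + \frac{33}{7}} = \frac{1}{-4275 + \frac{33}{7}} = \frac{1}{- \frac{29892}{7}} = - \frac{7}{29892}$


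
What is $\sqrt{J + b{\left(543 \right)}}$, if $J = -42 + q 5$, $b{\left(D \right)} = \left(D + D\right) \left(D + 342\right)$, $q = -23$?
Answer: $\sqrt{960953} \approx 980.28$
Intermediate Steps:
$b{\left(D \right)} = 2 D \left(342 + D\right)$
$J = -157$ ($J = -42 - 115 = -157$)
$\sqrt{J + b{\left(543 \right)}} = \sqrt{-157 + 2 \cdot 543 \left(342 + 543\right)} = \sqrt{-157 + 2 \cdot 543 \cdot 885} = \sqrt{-157 + 961110} = \sqrt{960953}$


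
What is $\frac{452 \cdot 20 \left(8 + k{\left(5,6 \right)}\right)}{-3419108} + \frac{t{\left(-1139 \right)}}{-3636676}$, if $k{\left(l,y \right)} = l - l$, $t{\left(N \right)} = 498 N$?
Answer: $\frac{209548608707}{1554273500626} \approx 0.13482$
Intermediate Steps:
$k{\left(l,y \right)} = 0$
$\frac{452 \cdot 20 \left(8 + k{\left(5,6 \right)}\right)}{-3419108} + \frac{t{\left(-1139 \right)}}{-3636676} = \frac{452 \cdot 20 \left(8 + 0\right)}{-3419108} + \frac{498 \left(-1139\right)}{-3636676} = 452 \cdot 20 \cdot 8 \left(- \frac{1}{3419108}\right) - - \frac{283611}{1818338} = 452 \cdot 160 \left(- \frac{1}{3419108}\right) + \frac{283611}{1818338} = 72320 \left(- \frac{1}{3419108}\right) + \frac{283611}{1818338} = - \frac{18080}{854777} + \frac{283611}{1818338} = \frac{209548608707}{1554273500626}$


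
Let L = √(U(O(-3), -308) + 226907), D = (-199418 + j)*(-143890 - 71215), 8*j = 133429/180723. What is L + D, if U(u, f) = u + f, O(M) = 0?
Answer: 579607901485745/13512 + √226599 ≈ 4.2896e+10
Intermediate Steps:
j = 1247/13512 (j = (133429/180723)/8 = (133429*(1/180723))/8 = (⅛)*(1247/1689) = 1247/13512 ≈ 0.092288)
U(u, f) = f + u
D = 579607901485745/13512 (D = (-199418 + 1247/13512)*(-143890 - 71215) = -2694534769/13512*(-215105) = 579607901485745/13512 ≈ 4.2896e+10)
L = √226599 (L = √((-308 + 0) + 226907) = √(-308 + 226907) = √226599 ≈ 476.02)
L + D = √226599 + 579607901485745/13512 = 579607901485745/13512 + √226599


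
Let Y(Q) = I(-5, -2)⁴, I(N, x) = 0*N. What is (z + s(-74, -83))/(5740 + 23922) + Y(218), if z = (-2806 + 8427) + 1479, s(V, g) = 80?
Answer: 3590/14831 ≈ 0.24206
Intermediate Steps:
I(N, x) = 0
z = 7100 (z = 5621 + 1479 = 7100)
Y(Q) = 0 (Y(Q) = 0⁴ = 0)
(z + s(-74, -83))/(5740 + 23922) + Y(218) = (7100 + 80)/(5740 + 23922) + 0 = 7180/29662 + 0 = 7180*(1/29662) + 0 = 3590/14831 + 0 = 3590/14831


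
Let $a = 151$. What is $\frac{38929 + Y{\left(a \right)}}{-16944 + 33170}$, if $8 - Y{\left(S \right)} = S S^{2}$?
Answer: $- \frac{1702007}{8113} \approx -209.79$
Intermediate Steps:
$Y{\left(S \right)} = 8 - S^{3}$ ($Y{\left(S \right)} = 8 - S S^{2} = 8 - S^{3}$)
$\frac{38929 + Y{\left(a \right)}}{-16944 + 33170} = \frac{38929 + \left(8 - 151^{3}\right)}{-16944 + 33170} = \frac{38929 + \left(8 - 3442951\right)}{16226} = \left(38929 + \left(8 - 3442951\right)\right) \frac{1}{16226} = \left(38929 - 3442943\right) \frac{1}{16226} = \left(-3404014\right) \frac{1}{16226} = - \frac{1702007}{8113}$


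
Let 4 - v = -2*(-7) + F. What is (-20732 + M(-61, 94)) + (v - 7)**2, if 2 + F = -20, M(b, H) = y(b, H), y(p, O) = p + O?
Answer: -20674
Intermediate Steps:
y(p, O) = O + p
M(b, H) = H + b
F = -22 (F = -2 - 20 = -22)
v = 12 (v = 4 - (-2*(-7) - 22) = 4 - (14 - 22) = 4 - 1*(-8) = 4 + 8 = 12)
(-20732 + M(-61, 94)) + (v - 7)**2 = (-20732 + (94 - 61)) + (12 - 7)**2 = (-20732 + 33) + 5**2 = -20699 + 25 = -20674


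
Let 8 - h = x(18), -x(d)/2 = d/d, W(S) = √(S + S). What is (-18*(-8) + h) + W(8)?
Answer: 158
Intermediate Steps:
W(S) = √2*√S (W(S) = √(2*S) = √2*√S)
x(d) = -2 (x(d) = -2*d/d = -2*1 = -2)
h = 10 (h = 8 - 1*(-2) = 8 + 2 = 10)
(-18*(-8) + h) + W(8) = (-18*(-8) + 10) + √2*√8 = (144 + 10) + √2*(2*√2) = 154 + 4 = 158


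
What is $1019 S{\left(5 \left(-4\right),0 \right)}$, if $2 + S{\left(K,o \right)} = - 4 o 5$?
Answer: $-2038$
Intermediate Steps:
$S{\left(K,o \right)} = -2 - 20 o$ ($S{\left(K,o \right)} = -2 + - 4 o 5 = -2 - 20 o$)
$1019 S{\left(5 \left(-4\right),0 \right)} = 1019 \left(-2 - 0\right) = 1019 \left(-2 + 0\right) = 1019 \left(-2\right) = -2038$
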